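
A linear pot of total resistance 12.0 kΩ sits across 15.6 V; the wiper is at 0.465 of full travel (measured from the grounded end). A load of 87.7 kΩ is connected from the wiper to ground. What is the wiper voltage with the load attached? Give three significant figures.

V ≈ 7.02 V

The wiper splits the pot into (1−α)R = 6.420 kΩ above and αR = 5.580 kΩ below.
Lower section ‖ load = 5.246 kΩ.
V_wiper = 15.6 × 5.246/(6.420 + 5.246) = 7.02 V.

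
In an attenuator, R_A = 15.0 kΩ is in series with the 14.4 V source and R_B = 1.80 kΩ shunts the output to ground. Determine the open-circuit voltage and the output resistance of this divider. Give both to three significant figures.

V_th is the open-circuit tap voltage: 14.4 × 1.80/(15.0 + 1.80) = 1.54 V.
With the supply zeroed, R_A and R_B appear in parallel from the tap: R_th = R_A‖R_B = (15.0 × 1.80)/16.80 = 1.61 kΩ.

V_th = 1.54 V, R_th = 1.61 kΩ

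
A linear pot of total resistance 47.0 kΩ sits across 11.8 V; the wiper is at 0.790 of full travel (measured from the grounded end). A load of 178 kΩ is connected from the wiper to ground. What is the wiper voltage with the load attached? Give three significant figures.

The wiper splits the pot into (1−α)R = 9.870 kΩ above and αR = 37.13 kΩ below.
Lower section ‖ load = 30.72 kΩ.
V_wiper = 11.8 × 30.72/(9.870 + 30.72) = 8.93 V.

V ≈ 8.93 V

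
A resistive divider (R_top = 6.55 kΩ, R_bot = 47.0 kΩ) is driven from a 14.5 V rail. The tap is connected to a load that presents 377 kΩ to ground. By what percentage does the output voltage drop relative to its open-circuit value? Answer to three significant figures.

1.50 %

The divider's output (Thévenin) resistance is R_top‖R_bot = 5.749 kΩ.
Fractional drop under load = R_th/(R_th + R_L) = 5.749 / (5.749 + 377) = 0.01502.
So the output falls by 1.50 %.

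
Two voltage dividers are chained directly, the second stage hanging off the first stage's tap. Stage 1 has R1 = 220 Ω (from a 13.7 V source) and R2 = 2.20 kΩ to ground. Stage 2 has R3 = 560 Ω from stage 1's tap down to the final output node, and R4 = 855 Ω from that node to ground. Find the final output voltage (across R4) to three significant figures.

Stage 2 presents R3+R4 = 1415 Ω as a load on stage 1's tap.
Stage 1's lower leg becomes R2‖(R3+R4) = 861.1 Ω, so V_mid = 13.7 × 861.1/1081 = 10.91 V.
Stage 2 is itself unloaded: V_out = V_mid × R4/(R3+R4) = 10.91 × 855/1415 = 6.59 V.

V_out ≈ 6.59 V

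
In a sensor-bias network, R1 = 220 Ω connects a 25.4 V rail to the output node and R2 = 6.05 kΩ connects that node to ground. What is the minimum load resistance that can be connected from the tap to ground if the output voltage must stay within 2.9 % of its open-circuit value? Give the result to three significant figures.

R_L(min) ≈ 7.11 kΩ

Output resistance R_th = R1‖R2 = (220 × 6050)/6270 = 212.3 Ω.
The fractional drop is R_th/(R_th + R_L); requiring this ≤ 0.0290 gives R_L ≥ R_th(1/0.0290 − 1) = 212.3 × 33.48 = 7.11 kΩ.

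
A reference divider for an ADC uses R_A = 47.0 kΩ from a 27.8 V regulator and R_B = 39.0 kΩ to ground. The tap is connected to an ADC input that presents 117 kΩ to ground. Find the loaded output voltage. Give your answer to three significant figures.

V_out ≈ 10.7 V

The load sits in parallel with R_B: R_B‖R_L = (39.0 × 117) / (39.0 + 117) = 29.25 kΩ.
V_out = 27.8 × 29.25 / (47.0 + 29.25) = 27.8 × 29.25/76.25 = 10.7 V.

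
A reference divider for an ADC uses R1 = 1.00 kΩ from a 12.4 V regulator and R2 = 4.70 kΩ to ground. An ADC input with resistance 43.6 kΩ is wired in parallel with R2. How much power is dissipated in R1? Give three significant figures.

Total resistance from the source is R1 + (R2‖R_L) = 5.243 kΩ, so I = 12.4/5.243 kΩ = 2.365 mA.
P = I²·R1 = (2.365 mA)² × 1.00 kΩ = 5.59 mW.

P ≈ 5.59 mW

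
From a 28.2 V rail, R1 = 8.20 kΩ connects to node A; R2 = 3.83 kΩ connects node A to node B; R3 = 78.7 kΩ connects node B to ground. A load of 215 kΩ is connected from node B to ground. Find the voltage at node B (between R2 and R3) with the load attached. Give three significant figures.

V ≈ 23.3 V

At node B, R3 is in parallel with the load: R3‖R_L = 57.61 kΩ.
Below node A the resistance is R2 + (R3‖R_L) = 61.44 kΩ, so V_A = 28.2 × 61.44/69.64 = 24.88 V.
Then V_B = V_A × (R3‖R_L)/(R2 + R3‖R_L) = 24.88 × 57.61/61.44 = 23.3 V.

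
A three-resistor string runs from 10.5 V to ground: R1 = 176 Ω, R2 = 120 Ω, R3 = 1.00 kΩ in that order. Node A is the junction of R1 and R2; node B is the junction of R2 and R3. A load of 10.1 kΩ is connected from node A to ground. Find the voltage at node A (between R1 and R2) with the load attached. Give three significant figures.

V ≈ 8.94 V

Below node A the series string R2+R3 = 1120 Ω sits in parallel with the 10100 Ω load: 1008 Ω.
V_A = 10.5 × 1008/(176 + 1008) = 8.94 V.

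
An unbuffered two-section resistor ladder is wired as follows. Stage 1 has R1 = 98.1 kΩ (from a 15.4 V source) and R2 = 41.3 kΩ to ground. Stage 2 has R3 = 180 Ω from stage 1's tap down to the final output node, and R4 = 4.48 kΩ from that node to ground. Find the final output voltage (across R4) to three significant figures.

V_out ≈ 0.606 V

Stage 2 presents R3+R4 = 4660 Ω as a load on stage 1's tap.
Stage 1's lower leg becomes R2‖(R3+R4) = 4188 Ω, so V_mid = 15.4 × 4188/102300 = 0.6305 V.
Stage 2 is itself unloaded: V_out = V_mid × R4/(R3+R4) = 0.6305 × 4480/4660 = 0.606 V.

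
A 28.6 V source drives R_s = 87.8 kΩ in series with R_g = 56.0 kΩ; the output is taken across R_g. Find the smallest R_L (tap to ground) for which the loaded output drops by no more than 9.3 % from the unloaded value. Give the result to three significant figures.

R_L(min) ≈ 333 kΩ

Output resistance R_th = R_s‖R_g = (87.8 × 56.0)/143.8 = 34.19 kΩ.
The fractional drop is R_th/(R_th + R_L); requiring this ≤ 0.0930 gives R_L ≥ R_th(1/0.0930 − 1) = 34.19 × 9.753 = 333 kΩ.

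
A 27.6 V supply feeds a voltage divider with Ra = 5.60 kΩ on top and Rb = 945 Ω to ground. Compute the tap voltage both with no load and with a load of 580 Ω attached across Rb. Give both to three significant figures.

Unloaded: 3.99 V; loaded: 1.66 V

Open-circuit: V = 27.6 × 945/(5600 + 945) = 3.99 V.
With the load, Rb becomes Rb‖R_L = 359.4 Ω, so V = 27.6 × 359.4/5959 = 1.66 V.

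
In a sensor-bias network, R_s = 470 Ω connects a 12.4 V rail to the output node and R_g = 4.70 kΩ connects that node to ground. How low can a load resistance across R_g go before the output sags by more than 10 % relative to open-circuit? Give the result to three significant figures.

R_L(min) ≈ 3.85 kΩ

Output resistance R_th = R_s‖R_g = (470 × 4700)/5170 = 427.3 Ω.
The fractional drop is R_th/(R_th + R_L); requiring this ≤ 0.100 gives R_L ≥ R_th(1/0.100 − 1) = 427.3 × 9.000 = 3.85 kΩ.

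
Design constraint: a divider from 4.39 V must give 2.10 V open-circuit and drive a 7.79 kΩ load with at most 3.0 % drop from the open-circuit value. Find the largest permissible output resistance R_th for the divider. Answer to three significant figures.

R_th ≤ 241 Ω

Loading drop = R_th/(R_th + R_L) ≤ 0.0300, so R_th ≤ R_L · ε/(1−ε) = 7.79 kΩ × 0.0300/0.9700 = 241 Ω.
(Any R1, R2 with R2/(R1+R2) = 0.478 and R1‖R2 ≤ 241 Ω will meet the spec.)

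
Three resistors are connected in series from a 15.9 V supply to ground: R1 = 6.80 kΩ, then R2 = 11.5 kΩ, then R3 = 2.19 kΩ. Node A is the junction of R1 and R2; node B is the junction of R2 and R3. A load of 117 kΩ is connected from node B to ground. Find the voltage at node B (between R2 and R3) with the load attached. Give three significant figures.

At node B, R3 is in parallel with the load: R3‖R_L = 2.150 kΩ.
Below node A the resistance is R2 + (R3‖R_L) = 13.65 kΩ, so V_A = 15.9 × 13.65/20.45 = 10.61 V.
Then V_B = V_A × (R3‖R_L)/(R2 + R3‖R_L) = 10.61 × 2.150/13.65 = 1.67 V.

V ≈ 1.67 V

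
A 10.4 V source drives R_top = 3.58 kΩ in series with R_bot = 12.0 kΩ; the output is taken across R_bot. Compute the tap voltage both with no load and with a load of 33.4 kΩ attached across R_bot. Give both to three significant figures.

Open-circuit: V = 10.4 × 12.0/(3.58 + 12.0) = 8.01 V.
With the load, R_bot becomes R_bot‖R_L = 8.828 kΩ, so V = 10.4 × 8.828/12.41 = 7.40 V.

Unloaded: 8.01 V; loaded: 7.40 V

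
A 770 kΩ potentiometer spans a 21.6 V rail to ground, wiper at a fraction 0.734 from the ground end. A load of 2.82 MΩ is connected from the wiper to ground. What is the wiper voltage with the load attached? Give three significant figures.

V ≈ 15.1 V

The wiper splits the pot into (1−α)R = 204.8 kΩ above and αR = 565.2 kΩ below.
Lower section ‖ load = 470.8 kΩ.
V_wiper = 21.6 × 470.8/(204.8 + 470.8) = 15.1 V.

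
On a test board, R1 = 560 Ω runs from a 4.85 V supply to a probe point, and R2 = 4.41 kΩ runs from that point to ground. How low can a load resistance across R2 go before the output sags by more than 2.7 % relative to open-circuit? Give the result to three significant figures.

Output resistance R_th = R1‖R2 = (560 × 4410)/4970 = 496.9 Ω.
The fractional drop is R_th/(R_th + R_L); requiring this ≤ 0.0270 gives R_L ≥ R_th(1/0.0270 − 1) = 496.9 × 36.04 = 17.9 kΩ.

R_L(min) ≈ 17.9 kΩ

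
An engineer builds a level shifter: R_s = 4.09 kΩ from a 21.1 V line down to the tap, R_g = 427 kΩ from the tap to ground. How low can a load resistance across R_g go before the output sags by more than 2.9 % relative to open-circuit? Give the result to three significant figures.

Output resistance R_th = R_s‖R_g = (4.09 × 427)/431.1 = 4.051 kΩ.
The fractional drop is R_th/(R_th + R_L); requiring this ≤ 0.0290 gives R_L ≥ R_th(1/0.0290 − 1) = 4.051 × 33.48 = 136 kΩ.

R_L(min) ≈ 136 kΩ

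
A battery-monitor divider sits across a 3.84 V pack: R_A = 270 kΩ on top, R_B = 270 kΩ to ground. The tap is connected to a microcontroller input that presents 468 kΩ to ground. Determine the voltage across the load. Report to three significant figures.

The load sits in parallel with R_B: R_B‖R_L = (270 × 468) / (270 + 468) = 171.2 kΩ.
V_out = 3.84 × 171.2 / (270 + 171.2) = 3.84 × 171.2/441.2 = 1.49 V.

V_out ≈ 1.49 V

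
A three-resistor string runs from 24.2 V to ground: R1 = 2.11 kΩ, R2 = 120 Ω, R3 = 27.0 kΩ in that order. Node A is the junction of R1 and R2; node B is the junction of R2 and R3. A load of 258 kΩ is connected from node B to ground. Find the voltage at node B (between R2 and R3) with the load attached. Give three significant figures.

V ≈ 22.2 V

At node B, R3 is in parallel with the load: R3‖R_L = 24440 Ω.
Below node A the resistance is R2 + (R3‖R_L) = 24560 Ω, so V_A = 24.2 × 24560/26670 = 22.29 V.
Then V_B = V_A × (R3‖R_L)/(R2 + R3‖R_L) = 22.29 × 24440/24560 = 22.2 V.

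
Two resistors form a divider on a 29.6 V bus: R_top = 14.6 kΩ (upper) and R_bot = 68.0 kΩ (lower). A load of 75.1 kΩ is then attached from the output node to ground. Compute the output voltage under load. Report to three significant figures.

The load sits in parallel with R_bot: R_bot‖R_L = (68.0 × 75.1) / (68.0 + 75.1) = 35.69 kΩ.
V_out = 29.6 × 35.69 / (14.6 + 35.69) = 29.6 × 35.69/50.29 = 21.0 V.
(Unloaded it would have been 24.4 V.)

V_out ≈ 21.0 V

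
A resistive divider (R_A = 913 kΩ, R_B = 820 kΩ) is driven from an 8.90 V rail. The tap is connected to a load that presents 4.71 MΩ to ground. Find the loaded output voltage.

The load sits in parallel with R_B: R_B‖R_L = (820 × 4710) / (820 + 4710) = 698.4 kΩ.
V_out = 8.90 × 698.4 / (913 + 698.4) = 8.90 × 698.4/1611 = 3.86 V.

V_out ≈ 3.86 V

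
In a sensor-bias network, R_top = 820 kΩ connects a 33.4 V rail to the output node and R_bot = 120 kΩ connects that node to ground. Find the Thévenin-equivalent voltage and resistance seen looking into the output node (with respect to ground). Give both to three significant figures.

V_th is the open-circuit tap voltage: 33.4 × 120/(820 + 120) = 4.26 V.
With the supply zeroed, R_top and R_bot appear in parallel from the tap: R_th = R_top‖R_bot = (820 × 120)/940.0 = 105 kΩ.

V_th = 4.26 V, R_th = 105 kΩ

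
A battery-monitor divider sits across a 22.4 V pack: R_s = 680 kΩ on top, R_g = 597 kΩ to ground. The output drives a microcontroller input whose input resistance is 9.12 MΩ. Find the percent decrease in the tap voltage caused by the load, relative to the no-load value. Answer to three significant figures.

The divider's output (Thévenin) resistance is R_s‖R_g = 317.9 kΩ.
Fractional drop under load = R_th/(R_th + R_L) = 317.9 / (317.9 + 9120) = 0.03368.
So the output falls by 3.37 %.

3.37 %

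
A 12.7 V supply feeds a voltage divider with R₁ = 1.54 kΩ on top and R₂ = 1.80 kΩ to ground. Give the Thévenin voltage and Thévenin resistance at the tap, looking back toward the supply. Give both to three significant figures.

V_th is the open-circuit tap voltage: 12.7 × 1.80/(1.54 + 1.80) = 6.84 V.
With the supply zeroed, R₁ and R₂ appear in parallel from the tap: R_th = R₁‖R₂ = (1.54 × 1.80)/3.340 = 830 Ω.

V_th = 6.84 V, R_th = 830 Ω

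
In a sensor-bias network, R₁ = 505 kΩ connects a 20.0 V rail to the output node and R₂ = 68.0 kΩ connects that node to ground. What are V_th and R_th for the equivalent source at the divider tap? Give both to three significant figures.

V_th is the open-circuit tap voltage: 20.0 × 68.0/(505 + 68.0) = 2.37 V.
With the supply zeroed, R₁ and R₂ appear in parallel from the tap: R_th = R₁‖R₂ = (505 × 68.0)/573.0 = 59.9 kΩ.

V_th = 2.37 V, R_th = 59.9 kΩ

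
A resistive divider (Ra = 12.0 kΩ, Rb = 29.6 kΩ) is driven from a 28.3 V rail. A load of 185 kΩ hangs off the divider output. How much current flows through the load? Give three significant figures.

Rb‖R_L = 25.52 kΩ; V_out = 28.3 × 25.52/37.52 = 19.25 V.
I_L = V_out / R_L = 19.25 / 185 kΩ = 0.104 mA.

I_L ≈ 0.104 mA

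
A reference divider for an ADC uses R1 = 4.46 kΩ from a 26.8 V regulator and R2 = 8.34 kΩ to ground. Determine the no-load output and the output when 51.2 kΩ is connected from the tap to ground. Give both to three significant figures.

Open-circuit: V = 26.8 × 8.34/(4.46 + 8.34) = 17.5 V.
With the load, R2 becomes R2‖R_L = 7.172 kΩ, so V = 26.8 × 7.172/11.63 = 16.5 V.

Unloaded: 17.5 V; loaded: 16.5 V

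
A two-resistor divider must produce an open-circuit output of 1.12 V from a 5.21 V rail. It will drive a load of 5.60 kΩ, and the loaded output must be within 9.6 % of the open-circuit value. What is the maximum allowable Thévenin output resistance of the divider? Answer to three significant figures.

R_th ≤ 595 Ω

Loading drop = R_th/(R_th + R_L) ≤ 0.0960, so R_th ≤ R_L · ε/(1−ε) = 5.60 kΩ × 0.0960/0.9040 = 595 Ω.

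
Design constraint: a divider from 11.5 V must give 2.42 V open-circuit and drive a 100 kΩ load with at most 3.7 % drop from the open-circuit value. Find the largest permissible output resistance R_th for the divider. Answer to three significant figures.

Loading drop = R_th/(R_th + R_L) ≤ 0.0370, so R_th ≤ R_L · ε/(1−ε) = 100 kΩ × 0.0370/0.9630 = 3.84 kΩ.
(Any R1, R2 with R2/(R1+R2) = 0.210 and R1‖R2 ≤ 3.84 kΩ will meet the spec.)

R_th ≤ 3.84 kΩ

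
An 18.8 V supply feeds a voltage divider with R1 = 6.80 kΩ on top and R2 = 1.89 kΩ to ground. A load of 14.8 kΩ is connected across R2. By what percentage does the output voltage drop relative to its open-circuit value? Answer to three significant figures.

Unloaded V = 18.8 × 1.89/8.690 = 4.0888 V.
Loaded: R2‖R_L = 1.676 kΩ, giving V = 18.8 × 1.676/8.476 = 3.7174 V.
Drop = (4.0888 − 3.7174) / 4.0888 = 9.08 %.

9.08 %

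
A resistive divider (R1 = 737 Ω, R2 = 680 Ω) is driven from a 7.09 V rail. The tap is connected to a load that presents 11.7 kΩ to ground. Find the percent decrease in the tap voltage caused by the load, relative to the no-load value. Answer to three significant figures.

2.93 %

The divider's output (Thévenin) resistance is R1‖R2 = 353.7 Ω.
Fractional drop under load = R_th/(R_th + R_L) = 353.7 / (353.7 + 11700) = 0.02934.
So the output falls by 2.93 %.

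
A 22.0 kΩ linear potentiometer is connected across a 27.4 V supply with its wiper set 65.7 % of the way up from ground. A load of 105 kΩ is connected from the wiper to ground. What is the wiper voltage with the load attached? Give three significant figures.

V ≈ 17.2 V

The wiper splits the pot into (1−α)R = 7.546 kΩ above and αR = 14.45 kΩ below.
Lower section ‖ load = 12.71 kΩ.
V_wiper = 27.4 × 12.71/(7.546 + 12.71) = 17.2 V.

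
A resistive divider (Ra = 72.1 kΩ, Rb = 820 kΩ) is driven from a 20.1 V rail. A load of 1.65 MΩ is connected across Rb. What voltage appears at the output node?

V_out ≈ 17.8 V

The load sits in parallel with Rb: Rb‖R_L = (820 × 1650) / (820 + 1650) = 547.8 kΩ.
V_out = 20.1 × 547.8 / (72.1 + 547.8) = 20.1 × 547.8/619.9 = 17.8 V.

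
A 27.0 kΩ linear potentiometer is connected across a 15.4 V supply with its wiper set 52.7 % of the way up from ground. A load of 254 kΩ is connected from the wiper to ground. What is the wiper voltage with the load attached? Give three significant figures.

V ≈ 7.91 V

The wiper splits the pot into (1−α)R = 12.77 kΩ above and αR = 14.23 kΩ below.
Lower section ‖ load = 13.47 kΩ.
V_wiper = 15.4 × 13.47/(12.77 + 13.47) = 7.91 V.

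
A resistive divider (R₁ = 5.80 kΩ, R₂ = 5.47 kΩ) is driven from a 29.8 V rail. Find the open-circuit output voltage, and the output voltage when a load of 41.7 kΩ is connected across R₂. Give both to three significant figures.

Unloaded: 14.5 V; loaded: 13.5 V

Open-circuit: V = 29.8 × 5.47/(5.80 + 5.47) = 14.5 V.
With the load, R₂ becomes R₂‖R_L = 4.836 kΩ, so V = 29.8 × 4.836/10.64 = 13.5 V.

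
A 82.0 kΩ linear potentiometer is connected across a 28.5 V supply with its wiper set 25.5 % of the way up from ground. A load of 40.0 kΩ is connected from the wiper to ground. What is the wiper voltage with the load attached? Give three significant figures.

The wiper splits the pot into (1−α)R = 61.09 kΩ above and αR = 20.91 kΩ below.
Lower section ‖ load = 13.73 kΩ.
V_wiper = 28.5 × 13.73/(61.09 + 13.73) = 5.23 V.

V ≈ 5.23 V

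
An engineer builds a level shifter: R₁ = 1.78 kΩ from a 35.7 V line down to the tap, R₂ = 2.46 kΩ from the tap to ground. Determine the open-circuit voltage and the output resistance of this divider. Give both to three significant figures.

V_th = 20.7 V, R_th = 1.03 kΩ

V_th is the open-circuit tap voltage: 35.7 × 2.46/(1.78 + 2.46) = 20.7 V.
With the supply zeroed, R₁ and R₂ appear in parallel from the tap: R_th = R₁‖R₂ = (1.78 × 2.46)/4.240 = 1.03 kΩ.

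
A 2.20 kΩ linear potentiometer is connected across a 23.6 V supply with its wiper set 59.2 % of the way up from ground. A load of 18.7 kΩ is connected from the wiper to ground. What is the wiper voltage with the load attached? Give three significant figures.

The wiper splits the pot into (1−α)R = 897.6 Ω above and αR = 1302 Ω below.
Lower section ‖ load = 1218 Ω.
V_wiper = 23.6 × 1218/(897.6 + 1218) = 13.6 V.

V ≈ 13.6 V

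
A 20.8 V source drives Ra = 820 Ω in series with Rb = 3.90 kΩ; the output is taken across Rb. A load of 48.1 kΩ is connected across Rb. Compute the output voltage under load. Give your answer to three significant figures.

V_out ≈ 16.9 V

The load sits in parallel with Rb: Rb‖R_L = (3900 × 48100) / (3900 + 48100) = 3608 Ω.
V_out = 20.8 × 3608 / (820 + 3608) = 20.8 × 3608/4428 = 16.9 V.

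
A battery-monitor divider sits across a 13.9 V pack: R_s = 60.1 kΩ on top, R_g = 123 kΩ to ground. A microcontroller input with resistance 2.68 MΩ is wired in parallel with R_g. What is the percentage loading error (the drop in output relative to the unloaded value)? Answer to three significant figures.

The divider's output (Thévenin) resistance is R_s‖R_g = 40.37 kΩ.
Fractional drop under load = R_th/(R_th + R_L) = 40.37 / (40.37 + 2680) = 0.01484.
So the output falls by 1.48 %.

1.48 %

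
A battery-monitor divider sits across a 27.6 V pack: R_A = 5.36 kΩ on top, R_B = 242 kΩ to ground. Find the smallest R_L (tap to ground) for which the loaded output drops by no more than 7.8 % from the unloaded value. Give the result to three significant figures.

R_L(min) ≈ 62.0 kΩ

Output resistance R_th = R_A‖R_B = (5.36 × 242)/247.4 = 5.244 kΩ.
The fractional drop is R_th/(R_th + R_L); requiring this ≤ 0.0780 gives R_L ≥ R_th(1/0.0780 − 1) = 5.244 × 11.82 = 62.0 kΩ.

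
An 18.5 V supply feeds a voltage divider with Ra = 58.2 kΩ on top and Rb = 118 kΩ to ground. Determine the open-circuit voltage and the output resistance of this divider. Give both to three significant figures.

V_th = 12.4 V, R_th = 39.0 kΩ

V_th is the open-circuit tap voltage: 18.5 × 118/(58.2 + 118) = 12.4 V.
With the supply zeroed, Ra and Rb appear in parallel from the tap: R_th = Ra‖Rb = (58.2 × 118)/176.2 = 39.0 kΩ.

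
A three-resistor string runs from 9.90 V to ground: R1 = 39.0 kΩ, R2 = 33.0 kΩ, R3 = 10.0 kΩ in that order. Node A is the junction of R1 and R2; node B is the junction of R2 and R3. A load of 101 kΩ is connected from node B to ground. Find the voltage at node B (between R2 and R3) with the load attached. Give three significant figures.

V ≈ 1.11 V

At node B, R3 is in parallel with the load: R3‖R_L = 9.099 kΩ.
Below node A the resistance is R2 + (R3‖R_L) = 42.10 kΩ, so V_A = 9.90 × 42.10/81.10 = 5.139 V.
Then V_B = V_A × (R3‖R_L)/(R2 + R3‖R_L) = 5.139 × 9.099/42.10 = 1.11 V.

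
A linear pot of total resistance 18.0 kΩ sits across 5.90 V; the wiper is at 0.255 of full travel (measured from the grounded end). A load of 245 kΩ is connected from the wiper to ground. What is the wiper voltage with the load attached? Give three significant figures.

V ≈ 1.48 V

The wiper splits the pot into (1−α)R = 13.41 kΩ above and αR = 4.590 kΩ below.
Lower section ‖ load = 4.506 kΩ.
V_wiper = 5.90 × 4.506/(13.41 + 4.506) = 1.48 V.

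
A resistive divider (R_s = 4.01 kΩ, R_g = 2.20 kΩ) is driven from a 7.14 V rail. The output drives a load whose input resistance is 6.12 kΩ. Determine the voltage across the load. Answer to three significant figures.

V_out ≈ 2.05 V

The load sits in parallel with R_g: R_g‖R_L = (2.20 × 6.12) / (2.20 + 6.12) = 1.618 kΩ.
V_out = 7.14 × 1.618 / (4.01 + 1.618) = 7.14 × 1.618/5.628 = 2.05 V.
(Unloaded it would have been 2.53 V.)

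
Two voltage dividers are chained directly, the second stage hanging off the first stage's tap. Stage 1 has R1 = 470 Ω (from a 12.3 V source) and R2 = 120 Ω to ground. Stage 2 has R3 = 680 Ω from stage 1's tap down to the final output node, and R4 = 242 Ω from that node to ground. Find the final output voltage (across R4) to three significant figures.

V_out ≈ 0.595 V

Stage 2 presents R3+R4 = 922.0 Ω as a load on stage 1's tap.
Stage 1's lower leg becomes R2‖(R3+R4) = 106.2 Ω, so V_mid = 12.3 × 106.2/576.2 = 2.267 V.
Stage 2 is itself unloaded: V_out = V_mid × R4/(R3+R4) = 2.267 × 242/922.0 = 0.595 V.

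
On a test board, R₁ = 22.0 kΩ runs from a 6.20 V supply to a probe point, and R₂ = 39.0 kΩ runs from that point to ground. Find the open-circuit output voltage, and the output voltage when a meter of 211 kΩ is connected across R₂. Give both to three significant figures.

Open-circuit: V = 6.20 × 39.0/(22.0 + 39.0) = 3.96 V.
With the load, R₂ becomes R₂‖R_L = 32.92 kΩ, so V = 6.20 × 32.92/54.92 = 3.72 V.

Unloaded: 3.96 V; loaded: 3.72 V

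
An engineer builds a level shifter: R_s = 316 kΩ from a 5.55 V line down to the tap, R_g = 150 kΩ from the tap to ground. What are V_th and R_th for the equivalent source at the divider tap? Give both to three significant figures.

V_th = 1.79 V, R_th = 102 kΩ

V_th is the open-circuit tap voltage: 5.55 × 150/(316 + 150) = 1.79 V.
With the supply zeroed, R_s and R_g appear in parallel from the tap: R_th = R_s‖R_g = (316 × 150)/466.0 = 102 kΩ.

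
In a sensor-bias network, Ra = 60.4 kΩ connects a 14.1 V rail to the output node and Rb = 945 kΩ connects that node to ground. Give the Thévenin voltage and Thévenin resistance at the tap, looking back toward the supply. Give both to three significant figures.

V_th = 13.3 V, R_th = 56.8 kΩ

V_th is the open-circuit tap voltage: 14.1 × 945/(60.4 + 945) = 13.3 V.
With the supply zeroed, Ra and Rb appear in parallel from the tap: R_th = Ra‖Rb = (60.4 × 945)/1005 = 56.8 kΩ.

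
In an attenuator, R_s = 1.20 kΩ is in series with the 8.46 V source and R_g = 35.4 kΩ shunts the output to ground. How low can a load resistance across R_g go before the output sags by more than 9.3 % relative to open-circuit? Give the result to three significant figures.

Output resistance R_th = R_s‖R_g = (1.20 × 35.4)/36.60 = 1.161 kΩ.
The fractional drop is R_th/(R_th + R_L); requiring this ≤ 0.0930 gives R_L ≥ R_th(1/0.0930 − 1) = 1.161 × 9.753 = 11.3 kΩ.

R_L(min) ≈ 11.3 kΩ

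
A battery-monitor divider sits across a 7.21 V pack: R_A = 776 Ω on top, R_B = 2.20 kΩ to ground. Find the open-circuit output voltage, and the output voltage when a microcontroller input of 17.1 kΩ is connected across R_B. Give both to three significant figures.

Unloaded: 5.33 V; loaded: 5.16 V

Open-circuit: V = 7.21 × 2200/(776 + 2200) = 5.33 V.
With the load, R_B becomes R_B‖R_L = 1949 Ω, so V = 7.21 × 1949/2725 = 5.16 V.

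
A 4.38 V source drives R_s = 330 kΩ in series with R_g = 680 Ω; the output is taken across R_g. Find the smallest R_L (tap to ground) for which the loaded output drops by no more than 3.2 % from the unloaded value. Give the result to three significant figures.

R_L(min) ≈ 20.5 kΩ

Output resistance R_th = R_s‖R_g = (330000 × 680)/330700 = 678.6 Ω.
The fractional drop is R_th/(R_th + R_L); requiring this ≤ 0.0320 gives R_L ≥ R_th(1/0.0320 − 1) = 678.6 × 30.25 = 20.5 kΩ.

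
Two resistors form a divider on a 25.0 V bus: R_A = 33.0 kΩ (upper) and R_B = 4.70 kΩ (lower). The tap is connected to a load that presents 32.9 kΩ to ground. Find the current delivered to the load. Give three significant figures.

R_B‖R_L = 4.112 kΩ; V_out = 25.0 × 4.112/37.11 = 2.770 V.
I_L = V_out / R_L = 2.770 / 32.9 kΩ = 0.0842 mA.

I_L ≈ 0.0842 mA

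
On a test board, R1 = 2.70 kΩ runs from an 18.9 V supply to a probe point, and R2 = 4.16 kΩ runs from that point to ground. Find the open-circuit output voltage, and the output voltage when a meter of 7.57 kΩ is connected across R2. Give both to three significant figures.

Open-circuit: V = 18.9 × 4.16/(2.70 + 4.16) = 11.5 V.
With the load, R2 becomes R2‖R_L = 2.685 kΩ, so V = 18.9 × 2.685/5.385 = 9.42 V.

Unloaded: 11.5 V; loaded: 9.42 V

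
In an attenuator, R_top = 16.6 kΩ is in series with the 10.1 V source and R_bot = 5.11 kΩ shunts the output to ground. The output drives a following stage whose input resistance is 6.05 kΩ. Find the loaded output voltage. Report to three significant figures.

The load sits in parallel with R_bot: R_bot‖R_L = (5.11 × 6.05) / (5.11 + 6.05) = 2.770 kΩ.
V_out = 10.1 × 2.770 / (16.6 + 2.770) = 10.1 × 2.770/19.37 = 1.44 V.

V_out ≈ 1.44 V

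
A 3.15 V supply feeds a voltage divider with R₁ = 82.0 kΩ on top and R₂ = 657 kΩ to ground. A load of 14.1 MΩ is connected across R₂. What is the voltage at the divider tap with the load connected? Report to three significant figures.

V_out ≈ 2.79 V

The load sits in parallel with R₂: R₂‖R_L = (657 × 14100) / (657 + 14100) = 627.7 kΩ.
V_out = 3.15 × 627.7 / (82.0 + 627.7) = 3.15 × 627.7/709.7 = 2.79 V.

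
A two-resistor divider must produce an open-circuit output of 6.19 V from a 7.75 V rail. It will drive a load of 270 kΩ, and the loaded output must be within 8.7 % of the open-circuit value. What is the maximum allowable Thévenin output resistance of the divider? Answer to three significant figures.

Loading drop = R_th/(R_th + R_L) ≤ 0.0870, so R_th ≤ R_L · ε/(1−ε) = 270 kΩ × 0.0870/0.9130 = 25.7 kΩ.
(Any R1, R2 with R2/(R1+R2) = 0.799 and R1‖R2 ≤ 25.7 kΩ will meet the spec.)

R_th ≤ 25.7 kΩ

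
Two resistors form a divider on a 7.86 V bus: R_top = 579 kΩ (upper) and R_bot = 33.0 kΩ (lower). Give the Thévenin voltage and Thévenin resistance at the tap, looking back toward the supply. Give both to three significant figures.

V_th is the open-circuit tap voltage: 7.86 × 33.0/(579 + 33.0) = 0.424 V.
With the supply zeroed, R_top and R_bot appear in parallel from the tap: R_th = R_top‖R_bot = (579 × 33.0)/612.0 = 31.2 kΩ.

V_th = 0.424 V, R_th = 31.2 kΩ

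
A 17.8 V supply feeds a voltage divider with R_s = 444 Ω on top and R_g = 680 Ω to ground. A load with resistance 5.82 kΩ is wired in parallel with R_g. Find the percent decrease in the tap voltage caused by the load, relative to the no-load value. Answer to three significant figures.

The divider's output (Thévenin) resistance is R_s‖R_g = 268.6 Ω.
Fractional drop under load = R_th/(R_th + R_L) = 268.6 / (268.6 + 5820) = 0.04412.
So the output falls by 4.41 %.

4.41 %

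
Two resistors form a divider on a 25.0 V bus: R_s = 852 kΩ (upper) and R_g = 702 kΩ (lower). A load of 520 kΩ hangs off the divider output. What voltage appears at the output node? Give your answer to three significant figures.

V_out ≈ 6.49 V

The load sits in parallel with R_g: R_g‖R_L = (702 × 520) / (702 + 520) = 298.7 kΩ.
V_out = 25.0 × 298.7 / (852 + 298.7) = 25.0 × 298.7/1151 = 6.49 V.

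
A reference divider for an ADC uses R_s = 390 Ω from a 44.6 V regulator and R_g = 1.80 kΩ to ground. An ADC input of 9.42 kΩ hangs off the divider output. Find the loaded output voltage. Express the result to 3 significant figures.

V_out ≈ 35.5 V

The load sits in parallel with R_g: R_g‖R_L = (1800 × 9420) / (1800 + 9420) = 1511 Ω.
V_out = 44.6 × 1511 / (390 + 1511) = 44.6 × 1511/1901 = 35.5 V.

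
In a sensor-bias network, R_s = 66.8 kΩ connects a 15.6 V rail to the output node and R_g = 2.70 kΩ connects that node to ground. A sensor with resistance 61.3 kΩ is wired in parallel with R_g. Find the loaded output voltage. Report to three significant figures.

The load sits in parallel with R_g: R_g‖R_L = (2.70 × 61.3) / (2.70 + 61.3) = 2.586 kΩ.
V_out = 15.6 × 2.586 / (66.8 + 2.586) = 15.6 × 2.586/69.39 = 0.581 V.

V_out ≈ 0.581 V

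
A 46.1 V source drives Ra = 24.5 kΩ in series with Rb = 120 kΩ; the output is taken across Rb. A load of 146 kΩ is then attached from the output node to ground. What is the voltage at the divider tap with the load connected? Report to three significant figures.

V_out ≈ 33.6 V

The load sits in parallel with Rb: Rb‖R_L = (120 × 146) / (120 + 146) = 65.86 kΩ.
V_out = 46.1 × 65.86 / (24.5 + 65.86) = 46.1 × 65.86/90.36 = 33.6 V.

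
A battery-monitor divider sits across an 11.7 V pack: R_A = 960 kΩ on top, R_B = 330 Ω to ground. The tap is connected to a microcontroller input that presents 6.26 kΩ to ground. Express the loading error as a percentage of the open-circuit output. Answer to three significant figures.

5.01 %

The divider's output (Thévenin) resistance is R_A‖R_B = 329.9 Ω.
Fractional drop under load = R_th/(R_th + R_L) = 329.9 / (329.9 + 6260) = 0.05006.
So the output falls by 5.01 %.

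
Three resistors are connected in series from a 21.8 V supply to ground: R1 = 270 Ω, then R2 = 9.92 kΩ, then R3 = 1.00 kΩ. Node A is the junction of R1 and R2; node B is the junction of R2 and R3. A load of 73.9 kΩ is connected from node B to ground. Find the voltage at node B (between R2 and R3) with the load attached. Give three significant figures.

V ≈ 1.92 V

At node B, R3 is in parallel with the load: R3‖R_L = 986.6 Ω.
Below node A the resistance is R2 + (R3‖R_L) = 10910 Ω, so V_A = 21.8 × 10910/11180 = 21.27 V.
Then V_B = V_A × (R3‖R_L)/(R2 + R3‖R_L) = 21.27 × 986.6/10910 = 1.92 V.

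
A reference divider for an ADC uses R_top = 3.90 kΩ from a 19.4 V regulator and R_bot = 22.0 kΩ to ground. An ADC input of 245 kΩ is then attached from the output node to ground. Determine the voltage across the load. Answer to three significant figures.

V_out ≈ 16.3 V

The load sits in parallel with R_bot: R_bot‖R_L = (22.0 × 245) / (22.0 + 245) = 20.19 kΩ.
V_out = 19.4 × 20.19 / (3.90 + 20.19) = 19.4 × 20.19/24.09 = 16.3 V.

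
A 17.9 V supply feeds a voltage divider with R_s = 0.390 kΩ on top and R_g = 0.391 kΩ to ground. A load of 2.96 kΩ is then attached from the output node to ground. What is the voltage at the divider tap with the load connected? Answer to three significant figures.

V_out ≈ 8.41 V

The load sits in parallel with R_g: R_g‖R_L = (391 × 2960) / (391 + 2960) = 345.4 Ω.
V_out = 17.9 × 345.4 / (390 + 345.4) = 17.9 × 345.4/735.4 = 8.41 V.
(Unloaded it would have been 8.96 V.)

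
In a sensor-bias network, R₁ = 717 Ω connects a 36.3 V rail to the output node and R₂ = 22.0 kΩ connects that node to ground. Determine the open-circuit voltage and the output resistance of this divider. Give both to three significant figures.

V_th is the open-circuit tap voltage: 36.3 × 22000/(717 + 22000) = 35.2 V.
With the supply zeroed, R₁ and R₂ appear in parallel from the tap: R_th = R₁‖R₂ = (717 × 22000)/22720 = 694 Ω.

V_th = 35.2 V, R_th = 694 Ω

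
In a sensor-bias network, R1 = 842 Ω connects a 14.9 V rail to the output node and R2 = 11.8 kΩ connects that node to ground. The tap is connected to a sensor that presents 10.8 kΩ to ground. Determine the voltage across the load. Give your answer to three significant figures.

The load sits in parallel with R2: R2‖R_L = (11800 × 10800) / (11800 + 10800) = 5639 Ω.
V_out = 14.9 × 5639 / (842 + 5639) = 14.9 × 5639/6481 = 13.0 V.

V_out ≈ 13.0 V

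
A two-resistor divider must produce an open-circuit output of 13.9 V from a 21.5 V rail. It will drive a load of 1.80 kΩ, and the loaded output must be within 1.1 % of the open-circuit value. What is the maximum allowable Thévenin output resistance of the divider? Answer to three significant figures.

R_th ≤ 20.0 Ω

Loading drop = R_th/(R_th + R_L) ≤ 0.0110, so R_th ≤ R_L · ε/(1−ε) = 1.80 kΩ × 0.0110/0.9890 = 20.0 Ω.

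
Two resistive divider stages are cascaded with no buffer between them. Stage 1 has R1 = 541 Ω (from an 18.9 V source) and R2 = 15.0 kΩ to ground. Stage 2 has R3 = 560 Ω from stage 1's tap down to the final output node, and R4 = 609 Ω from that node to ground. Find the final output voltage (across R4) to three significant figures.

Stage 2 presents R3+R4 = 1169 Ω as a load on stage 1's tap.
Stage 1's lower leg becomes R2‖(R3+R4) = 1084 Ω, so V_mid = 18.9 × 1084/1625 = 12.61 V.
Stage 2 is itself unloaded: V_out = V_mid × R4/(R3+R4) = 12.61 × 609/1169 = 6.57 V.

V_out ≈ 6.57 V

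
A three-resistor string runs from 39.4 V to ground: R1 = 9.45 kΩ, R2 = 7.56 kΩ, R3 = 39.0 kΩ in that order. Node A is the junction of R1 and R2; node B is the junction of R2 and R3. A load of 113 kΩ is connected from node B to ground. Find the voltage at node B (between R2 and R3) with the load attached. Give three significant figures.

V ≈ 24.8 V

At node B, R3 is in parallel with the load: R3‖R_L = 28.99 kΩ.
Below node A the resistance is R2 + (R3‖R_L) = 36.55 kΩ, so V_A = 39.4 × 36.55/46.00 = 31.31 V.
Then V_B = V_A × (R3‖R_L)/(R2 + R3‖R_L) = 31.31 × 28.99/36.55 = 24.8 V.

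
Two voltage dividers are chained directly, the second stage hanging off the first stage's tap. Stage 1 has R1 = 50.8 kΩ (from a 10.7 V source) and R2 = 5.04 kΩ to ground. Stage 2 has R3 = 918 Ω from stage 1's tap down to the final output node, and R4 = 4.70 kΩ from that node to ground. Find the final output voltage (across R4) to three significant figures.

Stage 2 presents R3+R4 = 5618 Ω as a load on stage 1's tap.
Stage 1's lower leg becomes R2‖(R3+R4) = 2657 Ω, so V_mid = 10.7 × 2657/53460 = 0.5318 V.
Stage 2 is itself unloaded: V_out = V_mid × R4/(R3+R4) = 0.5318 × 4700/5618 = 0.445 V.

V_out ≈ 0.445 V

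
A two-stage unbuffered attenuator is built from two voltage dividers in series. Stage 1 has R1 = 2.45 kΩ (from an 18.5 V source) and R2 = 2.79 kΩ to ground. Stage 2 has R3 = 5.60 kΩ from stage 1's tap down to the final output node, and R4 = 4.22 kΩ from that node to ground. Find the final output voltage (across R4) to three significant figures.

V_out ≈ 3.74 V

Stage 2 presents R3+R4 = 9.820 kΩ as a load on stage 1's tap.
Stage 1's lower leg becomes R2‖(R3+R4) = 2.173 kΩ, so V_mid = 18.5 × 2.173/4.623 = 8.695 V.
Stage 2 is itself unloaded: V_out = V_mid × R4/(R3+R4) = 8.695 × 4.22/9.820 = 3.74 V.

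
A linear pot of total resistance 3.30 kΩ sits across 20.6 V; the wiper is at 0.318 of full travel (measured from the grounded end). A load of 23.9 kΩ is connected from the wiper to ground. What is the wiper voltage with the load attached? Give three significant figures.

V ≈ 6.36 V

The wiper splits the pot into (1−α)R = 2.251 kΩ above and αR = 1.049 kΩ below.
Lower section ‖ load = 1.005 kΩ.
V_wiper = 20.6 × 1.005/(2.251 + 1.005) = 6.36 V.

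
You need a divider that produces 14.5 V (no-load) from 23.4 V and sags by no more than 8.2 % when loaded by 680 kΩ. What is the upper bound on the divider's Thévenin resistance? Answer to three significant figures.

Loading drop = R_th/(R_th + R_L) ≤ 0.0820, so R_th ≤ R_L · ε/(1−ε) = 680 kΩ × 0.0820/0.9180 = 60.7 kΩ.
(Any R1, R2 with R2/(R1+R2) = 0.620 and R1‖R2 ≤ 60.7 kΩ will meet the spec.)

R_th ≤ 60.7 kΩ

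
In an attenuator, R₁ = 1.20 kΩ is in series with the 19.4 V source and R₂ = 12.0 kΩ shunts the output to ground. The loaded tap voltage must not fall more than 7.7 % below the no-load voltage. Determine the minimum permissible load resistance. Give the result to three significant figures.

R_L(min) ≈ 13.1 kΩ

Output resistance R_th = R₁‖R₂ = (1.20 × 12.0)/13.20 = 1.091 kΩ.
The fractional drop is R_th/(R_th + R_L); requiring this ≤ 0.0770 gives R_L ≥ R_th(1/0.0770 − 1) = 1.091 × 11.99 = 13.1 kΩ.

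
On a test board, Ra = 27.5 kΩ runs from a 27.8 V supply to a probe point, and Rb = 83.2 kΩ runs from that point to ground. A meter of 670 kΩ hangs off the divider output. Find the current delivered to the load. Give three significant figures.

Rb‖R_L = 74.01 kΩ; V_out = 27.8 × 74.01/101.5 = 20.27 V.
I_L = V_out / R_L = 20.27 / 670 kΩ = 0.0303 mA.

I_L ≈ 0.0303 mA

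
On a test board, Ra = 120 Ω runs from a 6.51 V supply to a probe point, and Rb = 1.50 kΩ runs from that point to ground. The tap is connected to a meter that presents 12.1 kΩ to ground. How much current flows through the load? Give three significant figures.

I_L ≈ 0.494 mA

Rb‖R_L = 1335 Ω; V_out = 6.51 × 1335/1455 = 5.973 V.
I_L = V_out / R_L = 5.973 / 12.1 kΩ = 0.494 mA.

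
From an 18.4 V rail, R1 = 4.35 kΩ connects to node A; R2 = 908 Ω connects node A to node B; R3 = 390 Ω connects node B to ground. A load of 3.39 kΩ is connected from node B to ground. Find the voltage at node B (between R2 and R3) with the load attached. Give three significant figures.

V ≈ 1.15 V

At node B, R3 is in parallel with the load: R3‖R_L = 349.8 Ω.
Below node A the resistance is R2 + (R3‖R_L) = 1258 Ω, so V_A = 18.4 × 1258/5608 = 4.127 V.
Then V_B = V_A × (R3‖R_L)/(R2 + R3‖R_L) = 4.127 × 349.8/1258 = 1.15 V.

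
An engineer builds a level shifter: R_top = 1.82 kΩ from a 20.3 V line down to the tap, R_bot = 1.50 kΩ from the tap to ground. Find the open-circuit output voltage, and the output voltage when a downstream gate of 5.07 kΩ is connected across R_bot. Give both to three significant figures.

Unloaded: 9.17 V; loaded: 7.89 V

Open-circuit: V = 20.3 × 1.50/(1.82 + 1.50) = 9.17 V.
With the load, R_bot becomes R_bot‖R_L = 1.158 kΩ, so V = 20.3 × 1.158/2.978 = 7.89 V.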